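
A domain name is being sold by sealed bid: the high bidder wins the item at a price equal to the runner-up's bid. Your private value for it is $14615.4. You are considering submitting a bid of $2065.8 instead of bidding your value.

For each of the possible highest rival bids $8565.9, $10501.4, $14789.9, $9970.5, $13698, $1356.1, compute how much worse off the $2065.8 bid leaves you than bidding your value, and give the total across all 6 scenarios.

$15725.8

The deviation costs you only when the competing bid falls strictly between $2065.8 and $14615.4; elsewhere both bids give the same outcome.
$8565.9: truthful payoff $6049.5, deviation payoff $0 → loss $6049.5.
$10501.4: truthful payoff $4114, deviation payoff $0 → loss $4114.
$14789.9: outcomes coincide → loss $0.
$9970.5: truthful payoff $4644.9, deviation payoff $0 → loss $4644.9.
$13698: truthful payoff $917.4, deviation payoff $0 → loss $917.4.
$1356.1: outcomes coincide → loss $0.
Total loss = $6049.5 + $4114 + $4644.9 + $917.4 = $15725.8.
Because the price is fixed by the runner-up's bid, deviating from your value can only change a good outcome into a bad one — never the reverse.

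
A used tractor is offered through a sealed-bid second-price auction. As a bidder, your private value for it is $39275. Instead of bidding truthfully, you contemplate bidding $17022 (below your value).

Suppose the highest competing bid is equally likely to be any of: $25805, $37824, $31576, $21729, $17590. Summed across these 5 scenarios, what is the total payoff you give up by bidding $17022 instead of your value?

The deviation costs you only when the competing bid falls strictly between $17022 and $39275; elsewhere both bids give the same outcome.
$25805: truthful payoff $13470, deviation payoff $0 → loss $13470.
$37824: truthful payoff $1451, deviation payoff $0 → loss $1451.
$31576: truthful payoff $7699, deviation payoff $0 → loss $7699.
$21729: truthful payoff $17546, deviation payoff $0 → loss $17546.
$17590: truthful payoff $21685, deviation payoff $0 → loss $21685.
Total loss = $13470 + $1451 + $7699 + $17546 + $21685 = $61851.

$61851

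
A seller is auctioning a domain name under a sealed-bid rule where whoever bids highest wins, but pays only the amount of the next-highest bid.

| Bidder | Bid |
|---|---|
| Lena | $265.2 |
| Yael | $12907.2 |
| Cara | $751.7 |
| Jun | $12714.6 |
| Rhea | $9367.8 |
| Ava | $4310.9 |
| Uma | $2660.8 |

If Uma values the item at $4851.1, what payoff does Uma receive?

Highest bid: Yael at $12907.2, so Yael wins.
Second-highest bid: Jun at $12714.6 — that is the price the winner pays.
Uma did not win, so Uma pays nothing and receives nothing: payoff $0.

$0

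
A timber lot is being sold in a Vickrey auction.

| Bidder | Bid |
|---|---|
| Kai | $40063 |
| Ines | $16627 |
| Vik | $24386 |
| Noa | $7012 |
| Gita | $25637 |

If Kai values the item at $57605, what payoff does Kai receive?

$31968

Highest bid: Kai at $40063, so Kai wins.
Second-highest bid: Gita at $25637 — that is the price the winner pays.
Kai's payoff = value − price = $57605 − $25637 = $31968.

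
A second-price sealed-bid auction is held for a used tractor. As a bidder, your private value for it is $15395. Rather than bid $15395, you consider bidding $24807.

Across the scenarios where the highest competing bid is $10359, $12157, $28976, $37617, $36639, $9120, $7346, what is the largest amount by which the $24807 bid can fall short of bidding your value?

$0

$10359: same outcome either way → loss $0.
$12157: same outcome either way → loss $0.
$28976: same outcome either way → loss $0.
$37617: same outcome either way → loss $0.
$36639: same outcome either way → loss $0.
$9120: same outcome either way → loss $0.
$7346: same outcome either way → loss $0.
Maximum loss: $0.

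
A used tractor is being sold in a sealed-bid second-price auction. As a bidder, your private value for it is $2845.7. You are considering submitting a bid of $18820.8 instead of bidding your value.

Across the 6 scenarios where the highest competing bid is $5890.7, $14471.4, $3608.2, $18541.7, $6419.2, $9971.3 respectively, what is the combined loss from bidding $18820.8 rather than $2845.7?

$41828.3

The deviation costs you only when the competing bid falls strictly between $2845.7 and $18820.8; elsewhere both bids give the same outcome.
$5890.7: truthful payoff $0, deviation payoff −$3045 → loss $3045.
$14471.4: truthful payoff $0, deviation payoff −$11625.7 → loss $11625.7.
$3608.2: truthful payoff $0, deviation payoff −$762.5 → loss $762.5.
$18541.7: truthful payoff $0, deviation payoff −$15696 → loss $15696.
$6419.2: truthful payoff $0, deviation payoff −$3573.5 → loss $3573.5.
$9971.3: truthful payoff $0, deviation payoff −$7125.6 → loss $7125.6.
Total loss = $3045 + $11625.7 + $762.5 + $15696 + $3573.5 + $7125.6 = $41828.3.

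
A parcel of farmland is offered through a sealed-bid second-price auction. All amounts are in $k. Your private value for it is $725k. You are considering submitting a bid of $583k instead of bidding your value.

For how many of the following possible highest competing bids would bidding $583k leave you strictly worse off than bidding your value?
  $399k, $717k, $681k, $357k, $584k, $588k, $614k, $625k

6

The deviation hurts exactly when the highest competing bid lies strictly between $583k and $725k — underbidding then forfeits a profitable win.
$399k: below both → same outcome either way.
$717k: inside the interval → strictly worse (loss $8k).
$681k: inside the interval → strictly worse (loss $44k).
$357k: below both → same outcome either way.
$584k: inside the interval → strictly worse (loss $141k).
$588k: inside the interval → strictly worse (loss $137k).
$614k: inside the interval → strictly worse (loss $111k).
$625k: inside the interval → strictly worse (loss $100k).
Count: 6.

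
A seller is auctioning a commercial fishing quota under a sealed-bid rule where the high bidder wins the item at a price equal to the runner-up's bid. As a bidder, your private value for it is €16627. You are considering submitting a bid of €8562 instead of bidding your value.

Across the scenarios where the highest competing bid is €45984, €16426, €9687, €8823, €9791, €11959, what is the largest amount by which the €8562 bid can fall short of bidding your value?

€45984: same outcome either way → loss €0.
€16426: truthful gives €201, deviation gives €0 → loss €201.
€9687: truthful gives €6940, deviation gives €0 → loss €6940.
€8823: truthful gives €7804, deviation gives €0 → loss €7804.
€9791: truthful gives €6836, deviation gives €0 → loss €6836.
€11959: truthful gives €4668, deviation gives €0 → loss €4668.
Maximum loss: €7804.

€7804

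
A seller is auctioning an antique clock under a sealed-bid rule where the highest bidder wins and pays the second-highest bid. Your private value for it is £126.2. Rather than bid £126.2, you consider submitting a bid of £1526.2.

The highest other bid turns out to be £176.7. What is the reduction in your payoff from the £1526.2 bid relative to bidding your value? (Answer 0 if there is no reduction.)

Bidding your value £126.2: you lose (since £126.2 < £176.7). Payoff £0.
Bidding £1526.2: you win and pay £176.7. Payoff £126.2 − £176.7 = −£50.5.
The competing bid £176.7 lies between your value and your inflated bid, so overbidding wins an item priced above your value.
Loss from deviating = £0 − (−£50.5) = £50.5.

£50.5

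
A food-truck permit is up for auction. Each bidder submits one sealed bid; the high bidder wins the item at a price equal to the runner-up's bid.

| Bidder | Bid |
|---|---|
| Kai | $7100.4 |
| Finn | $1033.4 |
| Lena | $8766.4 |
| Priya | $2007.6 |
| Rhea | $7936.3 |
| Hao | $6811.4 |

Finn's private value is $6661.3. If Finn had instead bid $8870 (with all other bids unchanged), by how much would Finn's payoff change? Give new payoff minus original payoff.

−$2105.1

The highest bid among the other bidders is $8766.4; Finn's bid doesn't change that.
Original bid $1033.4: Finn is not highest (top rival bid is $8766.4); payoff $0.
Alternative bid $8870: Finn is highest, pays the top rival bid $8766.4; payoff $6661.3 − $8766.4 = −$2105.1.
Change in payoff = −$2105.1 − ($0) = −$2105.1.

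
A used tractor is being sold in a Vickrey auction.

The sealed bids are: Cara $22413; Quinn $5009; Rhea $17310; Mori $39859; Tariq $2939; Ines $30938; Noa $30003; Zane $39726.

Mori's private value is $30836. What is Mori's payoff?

−$8890

Highest bid: Mori at $39859, so Mori wins.
Second-highest bid: Zane at $39726 — that is the price the winner pays.
Mori's payoff = value − price = $30836 − $39726 = −$8890.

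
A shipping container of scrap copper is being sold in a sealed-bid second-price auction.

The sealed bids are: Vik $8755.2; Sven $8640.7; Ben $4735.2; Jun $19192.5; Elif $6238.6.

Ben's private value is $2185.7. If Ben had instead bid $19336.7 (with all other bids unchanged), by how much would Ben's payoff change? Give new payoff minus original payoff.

−$17006.8

The highest bid among the other bidders is $19192.5; Ben's bid doesn't change that.
Original bid $4735.2: Ben is not highest (top rival bid is $19192.5); payoff $0.
Alternative bid $19336.7: Ben is highest, pays the top rival bid $19192.5; payoff $2185.7 − $19192.5 = −$17006.8.
Change in payoff = −$17006.8 − ($0) = −$17006.8.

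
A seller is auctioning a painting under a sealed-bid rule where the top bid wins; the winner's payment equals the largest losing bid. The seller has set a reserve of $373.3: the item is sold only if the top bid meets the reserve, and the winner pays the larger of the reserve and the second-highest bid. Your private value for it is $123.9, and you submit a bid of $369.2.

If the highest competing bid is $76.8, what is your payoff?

Your bid $369.2 is the highest bid but falls below the reserve $373.3, so the item goes unsold. Payoff $0.

$0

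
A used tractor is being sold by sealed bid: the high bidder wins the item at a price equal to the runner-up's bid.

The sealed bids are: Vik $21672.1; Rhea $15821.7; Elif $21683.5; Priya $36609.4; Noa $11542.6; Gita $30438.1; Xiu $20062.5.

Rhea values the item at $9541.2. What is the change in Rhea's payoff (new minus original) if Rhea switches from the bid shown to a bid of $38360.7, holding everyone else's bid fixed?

−$27068.2

The highest bid among the other bidders is $36609.4; Rhea's bid doesn't change that.
Original bid $15821.7: Rhea is not highest (top rival bid is $36609.4); payoff $0.
Alternative bid $38360.7: Rhea is highest, pays the top rival bid $36609.4; payoff $9541.2 − $36609.4 = −$27068.2.
Change in payoff = −$27068.2 − ($0) = −$27068.2.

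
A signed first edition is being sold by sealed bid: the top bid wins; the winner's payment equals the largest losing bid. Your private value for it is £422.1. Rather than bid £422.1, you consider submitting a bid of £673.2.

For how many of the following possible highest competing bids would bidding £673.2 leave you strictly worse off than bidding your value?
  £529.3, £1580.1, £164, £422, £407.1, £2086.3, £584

2

The deviation hurts exactly when the highest competing bid lies strictly between £422.1 and £673.2 — overbidding then wins at a price above your value.
£529.3: inside the interval → strictly worse (loss £107.2).
£1580.1: above both → same outcome either way.
£164: below both → same outcome either way.
£422: below both → same outcome either way.
£407.1: below both → same outcome either way.
£2086.3: above both → same outcome either way.
£584: inside the interval → strictly worse (loss £161.9).
Count: 2.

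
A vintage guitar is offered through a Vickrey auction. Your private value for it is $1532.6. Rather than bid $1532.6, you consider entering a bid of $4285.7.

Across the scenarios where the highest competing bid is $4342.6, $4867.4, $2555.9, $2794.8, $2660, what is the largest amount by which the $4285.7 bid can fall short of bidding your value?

$1262.2

$4342.6: same outcome either way → loss $0.
$4867.4: same outcome either way → loss $0.
$2555.9: truthful gives $0, deviation gives −$1023.3 → loss $1023.3.
$2794.8: truthful gives $0, deviation gives −$1262.2 → loss $1262.2.
$2660: truthful gives $0, deviation gives −$1127.4 → loss $1127.4.
Maximum loss: $1262.2.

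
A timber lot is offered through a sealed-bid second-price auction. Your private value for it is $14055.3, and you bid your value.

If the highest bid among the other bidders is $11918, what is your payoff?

Your bid $14055.3 exceeds the highest competing bid $11918, so you win.
In a second-price auction the winner pays the second-highest bid, $11918.
Payoff = value − price = $14055.3 − $11918 = $2137.3.

$2137.3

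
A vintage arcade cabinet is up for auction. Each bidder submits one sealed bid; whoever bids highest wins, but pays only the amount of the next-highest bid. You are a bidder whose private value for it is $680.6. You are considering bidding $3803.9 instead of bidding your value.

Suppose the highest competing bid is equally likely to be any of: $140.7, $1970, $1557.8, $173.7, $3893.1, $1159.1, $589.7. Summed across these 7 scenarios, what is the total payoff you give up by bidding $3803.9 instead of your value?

$2645.1

The deviation costs you only when the competing bid falls strictly between $680.6 and $3803.9; elsewhere both bids give the same outcome.
$140.7: outcomes coincide → loss $0.
$1970: truthful payoff $0, deviation payoff −$1289.4 → loss $1289.4.
$1557.8: truthful payoff $0, deviation payoff −$877.2 → loss $877.2.
$173.7: outcomes coincide → loss $0.
$3893.1: outcomes coincide → loss $0.
$1159.1: truthful payoff $0, deviation payoff −$478.5 → loss $478.5.
$589.7: outcomes coincide → loss $0.
Total loss = $1289.4 + $877.2 + $478.5 = $2645.1.
Because the price is fixed by the runner-up's bid, deviating from your value can only change a good outcome into a bad one — never the reverse.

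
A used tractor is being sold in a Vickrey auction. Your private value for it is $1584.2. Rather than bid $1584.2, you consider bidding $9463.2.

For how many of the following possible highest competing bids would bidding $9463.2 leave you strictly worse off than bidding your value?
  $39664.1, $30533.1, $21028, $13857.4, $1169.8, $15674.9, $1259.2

The deviation hurts exactly when the highest competing bid lies strictly between $1584.2 and $9463.2 — overbidding then wins at a price above your value.
$39664.1: above both → same outcome either way.
$30533.1: above both → same outcome either way.
$21028: above both → same outcome either way.
$13857.4: above both → same outcome either way.
$1169.8: below both → same outcome either way.
$15674.9: above both → same outcome either way.
$1259.2: below both → same outcome either way.
Count: 0.

0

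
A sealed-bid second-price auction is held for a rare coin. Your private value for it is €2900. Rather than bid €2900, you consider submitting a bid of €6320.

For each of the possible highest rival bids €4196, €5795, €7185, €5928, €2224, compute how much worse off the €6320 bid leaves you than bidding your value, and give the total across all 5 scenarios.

€7219

The deviation costs you only when the competing bid falls strictly between €2900 and €6320; elsewhere both bids give the same outcome.
€4196: truthful payoff €0, deviation payoff −€1296 → loss €1296.
€5795: truthful payoff €0, deviation payoff −€2895 → loss €2895.
€7185: outcomes coincide → loss €0.
€5928: truthful payoff €0, deviation payoff −€3028 → loss €3028.
€2224: outcomes coincide → loss €0.
Total loss = €1296 + €2895 + €3028 = €7219.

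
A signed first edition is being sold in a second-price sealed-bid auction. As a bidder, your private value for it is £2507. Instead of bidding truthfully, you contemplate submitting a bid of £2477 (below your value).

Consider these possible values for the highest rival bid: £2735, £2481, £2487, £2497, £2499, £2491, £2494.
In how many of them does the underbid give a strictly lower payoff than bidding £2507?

6

The deviation hurts exactly when the highest competing bid lies strictly between £2477 and £2507 — underbidding then forfeits a profitable win.
£2735: above both → same outcome either way.
£2481: inside the interval → strictly worse (loss £26).
£2487: inside the interval → strictly worse (loss £20).
£2497: inside the interval → strictly worse (loss £10).
£2499: inside the interval → strictly worse (loss £8).
£2491: inside the interval → strictly worse (loss £16).
£2494: inside the interval → strictly worse (loss £13).
Count: 6.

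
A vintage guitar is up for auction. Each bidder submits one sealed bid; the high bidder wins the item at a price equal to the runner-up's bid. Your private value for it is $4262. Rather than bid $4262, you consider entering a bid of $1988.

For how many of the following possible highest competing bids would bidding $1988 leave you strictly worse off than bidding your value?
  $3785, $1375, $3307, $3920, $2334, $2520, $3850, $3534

The deviation hurts exactly when the highest competing bid lies strictly between $1988 and $4262 — underbidding then forfeits a profitable win.
$3785: inside the interval → strictly worse (loss $477).
$1375: below both → same outcome either way.
$3307: inside the interval → strictly worse (loss $955).
$3920: inside the interval → strictly worse (loss $342).
$2334: inside the interval → strictly worse (loss $1928).
$2520: inside the interval → strictly worse (loss $1742).
$3850: inside the interval → strictly worse (loss $412).
$3534: inside the interval → strictly worse (loss $728).
Count: 7.

7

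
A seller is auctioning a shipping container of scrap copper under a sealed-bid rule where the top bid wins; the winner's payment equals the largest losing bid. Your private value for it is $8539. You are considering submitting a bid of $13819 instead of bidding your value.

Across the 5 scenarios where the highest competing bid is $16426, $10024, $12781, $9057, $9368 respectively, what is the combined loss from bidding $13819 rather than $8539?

$7074

The deviation costs you only when the competing bid falls strictly between $8539 and $13819; elsewhere both bids give the same outcome.
$16426: outcomes coincide → loss $0.
$10024: truthful payoff $0, deviation payoff −$1485 → loss $1485.
$12781: truthful payoff $0, deviation payoff −$4242 → loss $4242.
$9057: truthful payoff $0, deviation payoff −$518 → loss $518.
$9368: truthful payoff $0, deviation payoff −$829 → loss $829.
Total loss = $1485 + $4242 + $518 + $829 = $7074.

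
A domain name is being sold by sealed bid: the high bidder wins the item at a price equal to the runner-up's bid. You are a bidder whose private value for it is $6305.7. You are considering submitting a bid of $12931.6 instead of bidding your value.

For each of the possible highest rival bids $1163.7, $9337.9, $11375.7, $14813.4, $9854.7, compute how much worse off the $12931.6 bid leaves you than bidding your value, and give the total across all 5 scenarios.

$11651.2

The deviation costs you only when the competing bid falls strictly between $6305.7 and $12931.6; elsewhere both bids give the same outcome.
$1163.7: outcomes coincide → loss $0.
$9337.9: truthful payoff $0, deviation payoff −$3032.2 → loss $3032.2.
$11375.7: truthful payoff $0, deviation payoff −$5070 → loss $5070.
$14813.4: outcomes coincide → loss $0.
$9854.7: truthful payoff $0, deviation payoff −$3549 → loss $3549.
Total loss = $3032.2 + $5070 + $3549 = $11651.2.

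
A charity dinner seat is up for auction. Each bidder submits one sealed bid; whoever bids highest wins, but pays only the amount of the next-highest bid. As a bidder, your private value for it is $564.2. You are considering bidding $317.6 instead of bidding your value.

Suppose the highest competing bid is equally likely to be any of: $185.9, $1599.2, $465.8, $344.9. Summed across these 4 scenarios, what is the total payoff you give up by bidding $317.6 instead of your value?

$317.7

The deviation costs you only when the competing bid falls strictly between $317.6 and $564.2; elsewhere both bids give the same outcome.
$185.9: outcomes coincide → loss $0.
$1599.2: outcomes coincide → loss $0.
$465.8: truthful payoff $98.4, deviation payoff $0 → loss $98.4.
$344.9: truthful payoff $219.3, deviation payoff $0 → loss $219.3.
Total loss = $98.4 + $219.3 = $317.7.
In a second-price auction your bid sets only whether you win, not what you pay, so bidding your true value is weakly dominant.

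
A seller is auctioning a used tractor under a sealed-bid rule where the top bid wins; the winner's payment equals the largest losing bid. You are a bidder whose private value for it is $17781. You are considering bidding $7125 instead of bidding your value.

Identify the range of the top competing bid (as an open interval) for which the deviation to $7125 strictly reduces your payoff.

($7125, $17781)

If the competing bid is below $7125, both bids win at the same price — no difference.
If it is above $17781, both bids lose — no difference.
If it lies strictly between $7125 and $17781, bidding your value wins at a price below your value (positive payoff) while bidding $7125 loses (payoff 0).
So the deviation strictly hurts on the open interval ($7125, $17781).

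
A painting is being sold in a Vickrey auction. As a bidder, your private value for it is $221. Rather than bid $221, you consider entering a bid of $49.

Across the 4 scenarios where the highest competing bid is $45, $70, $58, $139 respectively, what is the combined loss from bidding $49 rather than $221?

$396

The deviation costs you only when the competing bid falls strictly between $49 and $221; elsewhere both bids give the same outcome.
$45: outcomes coincide → loss $0.
$70: truthful payoff $151, deviation payoff $0 → loss $151.
$58: truthful payoff $163, deviation payoff $0 → loss $163.
$139: truthful payoff $82, deviation payoff $0 → loss $82.
Total loss = $151 + $163 + $82 = $396.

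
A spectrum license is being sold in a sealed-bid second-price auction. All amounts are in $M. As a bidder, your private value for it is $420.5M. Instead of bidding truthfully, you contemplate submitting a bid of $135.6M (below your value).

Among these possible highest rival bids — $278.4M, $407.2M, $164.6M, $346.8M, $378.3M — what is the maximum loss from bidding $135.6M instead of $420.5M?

$255.9M

$278.4M: truthful gives $142.1M, deviation gives $0M → loss $142.1M.
$407.2M: truthful gives $13.3M, deviation gives $0M → loss $13.3M.
$164.6M: truthful gives $255.9M, deviation gives $0M → loss $255.9M.
$346.8M: truthful gives $73.7M, deviation gives $0M → loss $73.7M.
$378.3M: truthful gives $42.2M, deviation gives $0M → loss $42.2M.
Maximum loss: $255.9M.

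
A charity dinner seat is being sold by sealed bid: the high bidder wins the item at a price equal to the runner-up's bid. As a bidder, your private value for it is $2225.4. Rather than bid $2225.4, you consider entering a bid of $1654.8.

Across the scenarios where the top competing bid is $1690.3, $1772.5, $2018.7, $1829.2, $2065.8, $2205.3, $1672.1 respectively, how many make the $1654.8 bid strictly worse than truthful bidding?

7

The deviation hurts exactly when the highest competing bid lies strictly between $1654.8 and $2225.4 — underbidding then forfeits a profitable win.
$1690.3: inside the interval → strictly worse (loss $535.1).
$1772.5: inside the interval → strictly worse (loss $452.9).
$2018.7: inside the interval → strictly worse (loss $206.7).
$1829.2: inside the interval → strictly worse (loss $396.2).
$2065.8: inside the interval → strictly worse (loss $159.6).
$2205.3: inside the interval → strictly worse (loss $20.1).
$1672.1: inside the interval → strictly worse (loss $553.3).
Count: 7.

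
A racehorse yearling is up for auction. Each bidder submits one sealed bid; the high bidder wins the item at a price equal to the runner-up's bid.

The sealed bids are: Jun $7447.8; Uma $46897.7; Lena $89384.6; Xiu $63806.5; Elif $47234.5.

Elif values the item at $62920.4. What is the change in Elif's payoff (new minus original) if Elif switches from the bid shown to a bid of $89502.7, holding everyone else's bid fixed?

−$26464.2

The highest bid among the other bidders is $89384.6; Elif's bid doesn't change that.
Original bid $47234.5: Elif is not highest (top rival bid is $89384.6); payoff $0.
Alternative bid $89502.7: Elif is highest, pays the top rival bid $89384.6; payoff $62920.4 − $89384.6 = −$26464.2.
Change in payoff = −$26464.2 − ($0) = −$26464.2.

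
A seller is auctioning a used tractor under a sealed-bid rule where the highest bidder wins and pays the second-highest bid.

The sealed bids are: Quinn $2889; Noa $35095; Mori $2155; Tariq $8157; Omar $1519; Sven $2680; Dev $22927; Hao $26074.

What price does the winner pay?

Highest bid: Noa at $35095, so Noa wins.
Second-highest bid: Hao at $26074 — that is the price the winner pays.

$26074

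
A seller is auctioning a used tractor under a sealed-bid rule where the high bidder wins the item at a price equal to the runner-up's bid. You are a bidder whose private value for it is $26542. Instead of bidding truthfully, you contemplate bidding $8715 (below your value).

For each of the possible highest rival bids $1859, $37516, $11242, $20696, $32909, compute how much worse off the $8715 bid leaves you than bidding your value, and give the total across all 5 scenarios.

The deviation costs you only when the competing bid falls strictly between $8715 and $26542; elsewhere both bids give the same outcome.
$1859: outcomes coincide → loss $0.
$37516: outcomes coincide → loss $0.
$11242: truthful payoff $15300, deviation payoff $0 → loss $15300.
$20696: truthful payoff $5846, deviation payoff $0 → loss $5846.
$32909: outcomes coincide → loss $0.
Total loss = $15300 + $5846 = $21146.

$21146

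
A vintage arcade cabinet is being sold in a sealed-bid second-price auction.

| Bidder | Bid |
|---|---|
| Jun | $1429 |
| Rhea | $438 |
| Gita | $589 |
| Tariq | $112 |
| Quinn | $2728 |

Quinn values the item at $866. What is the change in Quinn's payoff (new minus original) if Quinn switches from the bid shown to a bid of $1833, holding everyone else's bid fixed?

The highest bid among the other bidders is $1429; Quinn's bid doesn't change that.
Original bid $2728: Quinn is highest, pays the top rival bid $1429; payoff $866 − $1429 = −$563.
Alternative bid $1833: Quinn is highest, pays the top rival bid $1429; payoff $866 − $1429 = −$563.
Change in payoff = −$563 − (−$563) = $0.

$0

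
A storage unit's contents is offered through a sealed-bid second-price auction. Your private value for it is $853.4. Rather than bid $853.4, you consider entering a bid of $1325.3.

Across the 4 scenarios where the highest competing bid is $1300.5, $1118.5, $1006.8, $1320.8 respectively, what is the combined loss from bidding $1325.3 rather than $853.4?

The deviation costs you only when the competing bid falls strictly between $853.4 and $1325.3; elsewhere both bids give the same outcome.
$1300.5: truthful payoff $0, deviation payoff −$447.1 → loss $447.1.
$1118.5: truthful payoff $0, deviation payoff −$265.1 → loss $265.1.
$1006.8: truthful payoff $0, deviation payoff −$153.4 → loss $153.4.
$1320.8: truthful payoff $0, deviation payoff −$467.4 → loss $467.4.
Total loss = $447.1 + $265.1 + $153.4 + $467.4 = $1333.

$1333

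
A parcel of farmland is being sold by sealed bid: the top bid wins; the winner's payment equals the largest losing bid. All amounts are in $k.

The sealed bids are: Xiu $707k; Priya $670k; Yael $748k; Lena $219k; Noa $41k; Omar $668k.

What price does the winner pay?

Highest bid: Yael at $748k, so Yael wins.
Second-highest bid: Xiu at $707k — that is the price the winner pays.

$707k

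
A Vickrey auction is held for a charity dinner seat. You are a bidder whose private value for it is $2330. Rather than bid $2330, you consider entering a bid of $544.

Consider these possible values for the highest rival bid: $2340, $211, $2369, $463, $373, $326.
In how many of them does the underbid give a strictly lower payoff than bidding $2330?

The deviation hurts exactly when the highest competing bid lies strictly between $544 and $2330 — underbidding then forfeits a profitable win.
$2340: above both → same outcome either way.
$211: below both → same outcome either way.
$2369: above both → same outcome either way.
$463: below both → same outcome either way.
$373: below both → same outcome either way.
$326: below both → same outcome either way.
Count: 0.

0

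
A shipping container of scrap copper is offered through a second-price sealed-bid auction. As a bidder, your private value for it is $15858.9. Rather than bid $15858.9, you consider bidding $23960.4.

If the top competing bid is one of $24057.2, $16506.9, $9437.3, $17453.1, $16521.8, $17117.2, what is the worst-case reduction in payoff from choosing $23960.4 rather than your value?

$1594.2

$24057.2: same outcome either way → loss $0.
$16506.9: truthful gives $0, deviation gives −$648 → loss $648.
$9437.3: same outcome either way → loss $0.
$17453.1: truthful gives $0, deviation gives −$1594.2 → loss $1594.2.
$16521.8: truthful gives $0, deviation gives −$662.9 → loss $662.9.
$17117.2: truthful gives $0, deviation gives −$1258.3 → loss $1258.3.
Maximum loss: $1594.2.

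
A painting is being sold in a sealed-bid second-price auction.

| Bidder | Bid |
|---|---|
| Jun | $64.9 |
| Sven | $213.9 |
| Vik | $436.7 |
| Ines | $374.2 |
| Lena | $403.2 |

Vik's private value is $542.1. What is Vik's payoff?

$138.9

Highest bid: Vik at $436.7, so Vik wins.
Second-highest bid: Lena at $403.2 — that is the price the winner pays.
Vik's payoff = value − price = $542.1 − $403.2 = $138.9.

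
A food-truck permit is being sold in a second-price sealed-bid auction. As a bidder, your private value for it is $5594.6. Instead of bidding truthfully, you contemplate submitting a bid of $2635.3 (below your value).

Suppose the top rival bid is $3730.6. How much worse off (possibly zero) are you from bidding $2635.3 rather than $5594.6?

$1864

Bidding your value $5594.6: you win (since $5594.6 > $3730.6) and pay $3730.6. Payoff $1864.
Bidding $2635.3: you lose. Payoff $0.
The competing bid $3730.6 lies between your shaded bid and your value, so underbidding forfeits an item you could have won at a profitable price.
Loss from deviating = $1864 − ($0) = $1864.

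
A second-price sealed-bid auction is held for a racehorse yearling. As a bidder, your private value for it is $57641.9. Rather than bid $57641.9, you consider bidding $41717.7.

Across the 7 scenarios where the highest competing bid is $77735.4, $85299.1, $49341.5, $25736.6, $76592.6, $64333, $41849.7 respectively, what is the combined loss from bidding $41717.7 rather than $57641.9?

The deviation costs you only when the competing bid falls strictly between $41717.7 and $57641.9; elsewhere both bids give the same outcome.
$77735.4: outcomes coincide → loss $0.
$85299.1: outcomes coincide → loss $0.
$49341.5: truthful payoff $8300.4, deviation payoff $0 → loss $8300.4.
$25736.6: outcomes coincide → loss $0.
$76592.6: outcomes coincide → loss $0.
$64333: outcomes coincide → loss $0.
$41849.7: truthful payoff $15792.2, deviation payoff $0 → loss $15792.2.
Total loss = $8300.4 + $15792.2 = $24092.6.

$24092.6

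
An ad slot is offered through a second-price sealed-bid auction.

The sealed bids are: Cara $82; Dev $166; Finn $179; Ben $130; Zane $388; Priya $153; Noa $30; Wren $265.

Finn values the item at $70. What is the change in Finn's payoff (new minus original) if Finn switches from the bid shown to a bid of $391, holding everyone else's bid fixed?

−$318

The highest bid among the other bidders is $388; Finn's bid doesn't change that.
Original bid $179: Finn is not highest (top rival bid is $388); payoff $0.
Alternative bid $391: Finn is highest, pays the top rival bid $388; payoff $70 − $388 = −$318.
Change in payoff = −$318 − ($0) = −$318.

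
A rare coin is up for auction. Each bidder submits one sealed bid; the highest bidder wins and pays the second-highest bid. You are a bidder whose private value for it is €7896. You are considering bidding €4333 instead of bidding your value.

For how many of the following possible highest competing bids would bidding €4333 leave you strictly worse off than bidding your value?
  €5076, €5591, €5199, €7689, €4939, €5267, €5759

7

The deviation hurts exactly when the highest competing bid lies strictly between €4333 and €7896 — underbidding then forfeits a profitable win.
€5076: inside the interval → strictly worse (loss €2820).
€5591: inside the interval → strictly worse (loss €2305).
€5199: inside the interval → strictly worse (loss €2697).
€7689: inside the interval → strictly worse (loss €207).
€4939: inside the interval → strictly worse (loss €2957).
€5267: inside the interval → strictly worse (loss €2629).
€5759: inside the interval → strictly worse (loss €2137).
Count: 7.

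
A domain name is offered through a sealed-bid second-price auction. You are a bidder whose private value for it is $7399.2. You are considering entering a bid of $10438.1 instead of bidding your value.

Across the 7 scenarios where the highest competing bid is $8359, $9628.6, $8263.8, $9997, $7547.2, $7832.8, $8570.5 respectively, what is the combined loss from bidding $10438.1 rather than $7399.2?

The deviation costs you only when the competing bid falls strictly between $7399.2 and $10438.1; elsewhere both bids give the same outcome.
$8359: truthful payoff $0, deviation payoff −$959.8 → loss $959.8.
$9628.6: truthful payoff $0, deviation payoff −$2229.4 → loss $2229.4.
$8263.8: truthful payoff $0, deviation payoff −$864.6 → loss $864.6.
$9997: truthful payoff $0, deviation payoff −$2597.8 → loss $2597.8.
$7547.2: truthful payoff $0, deviation payoff −$148 → loss $148.
$7832.8: truthful payoff $0, deviation payoff −$433.6 → loss $433.6.
$8570.5: truthful payoff $0, deviation payoff −$1171.3 → loss $1171.3.
Total loss = $959.8 + $2229.4 + $864.6 + $2597.8 + $148 + $433.6 + $1171.3 = $8404.5.

$8404.5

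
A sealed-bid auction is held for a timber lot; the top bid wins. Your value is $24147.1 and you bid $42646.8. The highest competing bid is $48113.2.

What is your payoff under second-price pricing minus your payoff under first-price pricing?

$0

Your bid $42646.8 is below $48113.2, so you lose under either rule.
Payoff is $0 in both cases; difference = $0.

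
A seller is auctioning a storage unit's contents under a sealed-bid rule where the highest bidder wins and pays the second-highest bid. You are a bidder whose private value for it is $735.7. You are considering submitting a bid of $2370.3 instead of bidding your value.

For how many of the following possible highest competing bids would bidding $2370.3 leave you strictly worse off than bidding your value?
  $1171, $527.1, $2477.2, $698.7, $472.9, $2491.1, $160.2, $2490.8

1

The deviation hurts exactly when the highest competing bid lies strictly between $735.7 and $2370.3 — overbidding then wins at a price above your value.
$1171: inside the interval → strictly worse (loss $435.3).
$527.1: below both → same outcome either way.
$2477.2: above both → same outcome either way.
$698.7: below both → same outcome either way.
$472.9: below both → same outcome either way.
$2491.1: above both → same outcome either way.
$160.2: below both → same outcome either way.
$2490.8: above both → same outcome either way.
Count: 1.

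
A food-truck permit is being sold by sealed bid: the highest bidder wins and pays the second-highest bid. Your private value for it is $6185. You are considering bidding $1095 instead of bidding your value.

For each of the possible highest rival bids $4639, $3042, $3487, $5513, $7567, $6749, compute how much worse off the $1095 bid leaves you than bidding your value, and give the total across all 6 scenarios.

The deviation costs you only when the competing bid falls strictly between $1095 and $6185; elsewhere both bids give the same outcome.
$4639: truthful payoff $1546, deviation payoff $0 → loss $1546.
$3042: truthful payoff $3143, deviation payoff $0 → loss $3143.
$3487: truthful payoff $2698, deviation payoff $0 → loss $2698.
$5513: truthful payoff $672, deviation payoff $0 → loss $672.
$7567: outcomes coincide → loss $0.
$6749: outcomes coincide → loss $0.
Total loss = $1546 + $3143 + $2698 + $672 = $8059.

$8059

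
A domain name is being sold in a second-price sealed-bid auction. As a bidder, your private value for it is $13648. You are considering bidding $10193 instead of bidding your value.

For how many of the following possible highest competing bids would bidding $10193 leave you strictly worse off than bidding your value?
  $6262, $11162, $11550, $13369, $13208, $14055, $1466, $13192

The deviation hurts exactly when the highest competing bid lies strictly between $10193 and $13648 — underbidding then forfeits a profitable win.
$6262: below both → same outcome either way.
$11162: inside the interval → strictly worse (loss $2486).
$11550: inside the interval → strictly worse (loss $2098).
$13369: inside the interval → strictly worse (loss $279).
$13208: inside the interval → strictly worse (loss $440).
$14055: above both → same outcome either way.
$1466: below both → same outcome either way.
$13192: inside the interval → strictly worse (loss $456).
Count: 5.

5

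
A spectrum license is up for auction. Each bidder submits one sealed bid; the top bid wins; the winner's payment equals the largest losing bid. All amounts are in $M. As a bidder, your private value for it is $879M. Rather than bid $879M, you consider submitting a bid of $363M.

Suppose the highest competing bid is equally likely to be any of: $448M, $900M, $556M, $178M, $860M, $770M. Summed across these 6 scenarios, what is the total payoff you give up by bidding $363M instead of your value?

The deviation costs you only when the competing bid falls strictly between $363M and $879M; elsewhere both bids give the same outcome.
$448M: truthful payoff $431M, deviation payoff $0M → loss $431M.
$900M: outcomes coincide → loss $0M.
$556M: truthful payoff $323M, deviation payoff $0M → loss $323M.
$178M: outcomes coincide → loss $0M.
$860M: truthful payoff $19M, deviation payoff $0M → loss $19M.
$770M: truthful payoff $109M, deviation payoff $0M → loss $109M.
Total loss = $431M + $323M + $19M + $109M = $882M.
Because the price is fixed by the runner-up's bid, deviating from your value can only change a good outcome into a bad one — never the reverse.

$882M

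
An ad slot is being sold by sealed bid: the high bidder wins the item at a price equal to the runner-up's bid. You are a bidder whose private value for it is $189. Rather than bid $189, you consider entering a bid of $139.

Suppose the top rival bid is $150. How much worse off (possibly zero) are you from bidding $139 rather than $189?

$39

Bidding your value $189: you win (since $189 > $150) and pay $150. Payoff $39.
Bidding $139: you lose. Payoff $0.
The competing bid $150 lies between your shaded bid and your value, so underbidding forfeits an item you could have won at a profitable price.
Loss from deviating = $39 − ($0) = $39.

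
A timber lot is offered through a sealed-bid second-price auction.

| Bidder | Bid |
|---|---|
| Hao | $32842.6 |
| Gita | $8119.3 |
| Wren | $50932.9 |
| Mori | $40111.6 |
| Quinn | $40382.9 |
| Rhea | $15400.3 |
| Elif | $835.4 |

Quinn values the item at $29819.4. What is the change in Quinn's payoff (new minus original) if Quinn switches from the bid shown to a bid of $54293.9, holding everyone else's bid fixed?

The highest bid among the other bidders is $50932.9; Quinn's bid doesn't change that.
Original bid $40382.9: Quinn is not highest (top rival bid is $50932.9); payoff $0.
Alternative bid $54293.9: Quinn is highest, pays the top rival bid $50932.9; payoff $29819.4 − $50932.9 = −$21113.5.
Change in payoff = −$21113.5 − ($0) = −$21113.5.

−$21113.5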